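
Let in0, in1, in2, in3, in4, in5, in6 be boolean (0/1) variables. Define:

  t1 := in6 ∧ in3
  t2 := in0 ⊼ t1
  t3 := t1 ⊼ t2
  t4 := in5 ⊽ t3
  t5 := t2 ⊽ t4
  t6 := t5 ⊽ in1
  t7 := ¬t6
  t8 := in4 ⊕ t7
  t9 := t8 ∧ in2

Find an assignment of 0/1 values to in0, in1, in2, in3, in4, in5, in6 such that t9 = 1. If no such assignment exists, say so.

t9 = t8 ∧ in2 must be 1, so both t8 = 1 and in2 = 1.
Check with in0=1, in1=1, in2=1, in3=0, in4=0, in5=1, in6=0:
t1 = in6 ∧ in3 = 0 ∧ 0 = 0
t2 = in0 ⊼ t1 = 1 ⊼ 0 = 1
t3 = t1 ⊼ t2 = 0 ⊼ 1 = 1
t4 = in5 ⊽ t3 = 1 ⊽ 1 = 0
t5 = t2 ⊽ t4 = 1 ⊽ 0 = 0
t6 = t5 ⊽ in1 = 0 ⊽ 1 = 0
t7 = ¬t6 = ¬0 = 1
t8 = in4 ⊕ t7 = 0 ⊕ 1 = 1
t9 = t8 ∧ in2 = 1 ∧ 1 = 1
So t9 = 1 as required.

in0=1, in1=1, in2=1, in3=0, in4=0, in5=1, in6=0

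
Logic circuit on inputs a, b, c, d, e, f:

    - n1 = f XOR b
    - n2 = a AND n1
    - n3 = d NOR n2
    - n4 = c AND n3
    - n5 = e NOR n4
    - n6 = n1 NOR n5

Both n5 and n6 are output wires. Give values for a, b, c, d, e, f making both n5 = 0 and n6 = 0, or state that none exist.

a=0, b=0, c=1, d=1, e=1, f=1

Check with a=0, b=0, c=1, d=1, e=1, f=1:
n1 = f XOR b = 1 XOR 0 = 1
n2 = a AND n1 = 0 AND 1 = 0
n3 = d NOR n2 = 1 NOR 0 = 0
n4 = c AND n3 = 1 AND 0 = 0
n5 = e NOR n4 = 1 NOR 0 = 0
n6 = n1 NOR n5 = 1 NOR 0 = 0
So n5 = 0 and n6 = 0.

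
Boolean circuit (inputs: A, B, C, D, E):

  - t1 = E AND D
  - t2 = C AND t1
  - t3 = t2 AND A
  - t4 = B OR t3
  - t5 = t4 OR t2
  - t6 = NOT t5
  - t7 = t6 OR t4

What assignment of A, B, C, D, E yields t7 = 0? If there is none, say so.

A=0, B=0, C=1, D=1, E=1

Check with A=0, B=0, C=1, D=1, E=1:
t1 = E AND D = 1 AND 1 = 1
t2 = C AND t1 = 1 AND 1 = 1
t3 = t2 AND A = 1 AND 0 = 0
t4 = B OR t3 = 0 OR 0 = 0
t5 = t4 OR t2 = 0 OR 1 = 1
t6 = NOT t5 = NOT 1 = 0
t7 = t6 OR t4 = 0 OR 0 = 0
So t7 = 0 as required.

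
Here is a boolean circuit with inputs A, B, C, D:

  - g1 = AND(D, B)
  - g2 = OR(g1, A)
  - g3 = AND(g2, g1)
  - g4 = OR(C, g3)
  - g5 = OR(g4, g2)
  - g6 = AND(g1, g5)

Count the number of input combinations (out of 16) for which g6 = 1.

4

g6 = AND(g1, g5) must be 1, so both g1 = 1 and g5 = 1.
g1 = AND(D, B) must be 1, so both D = 1 and B = 1.
Satisfying assignments:
  A=0, B=1, C=0, D=1
  A=0, B=1, C=1, D=1
  A=1, B=1, C=0, D=1
  A=1, B=1, C=1, D=1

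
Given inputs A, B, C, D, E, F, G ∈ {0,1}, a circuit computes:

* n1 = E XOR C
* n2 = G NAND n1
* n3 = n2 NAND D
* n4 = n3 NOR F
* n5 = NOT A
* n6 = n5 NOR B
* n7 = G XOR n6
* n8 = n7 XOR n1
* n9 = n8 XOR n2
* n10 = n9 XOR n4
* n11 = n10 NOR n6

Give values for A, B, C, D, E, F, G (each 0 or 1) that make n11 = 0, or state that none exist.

A=0, B=1, C=1, D=0, E=1, F=1, G=0

n11 = n10 NOR n6 must be 0, so at least one of n10, n6 is 1.
Check with A=0, B=1, C=1, D=0, E=1, F=1, G=0:
n1 = E XOR C = 1 XOR 1 = 0
n2 = G NAND n1 = 0 NAND 0 = 1
n3 = n2 NAND D = 1 NAND 0 = 1
n4 = n3 NOR F = 1 NOR 1 = 0
n5 = NOT A = NOT 0 = 1
n6 = n5 NOR B = 1 NOR 1 = 0
n7 = G XOR n6 = 0 XOR 0 = 0
n8 = n7 XOR n1 = 0 XOR 0 = 0
n9 = n8 XOR n2 = 0 XOR 1 = 1
n10 = n9 XOR n4 = 1 XOR 0 = 1
n11 = n10 NOR n6 = 1 NOR 0 = 0
So n11 = 0 as required.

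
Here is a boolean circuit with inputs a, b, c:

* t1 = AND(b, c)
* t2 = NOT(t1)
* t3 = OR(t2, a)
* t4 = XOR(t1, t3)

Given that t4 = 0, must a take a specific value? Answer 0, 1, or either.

1

t4 = XOR(t1, t3) must be 0, so t1 and t3 are equal.
Every assignment with t4 = 0 has a = 1; there are 1 such assignment(s).
  a=1, b=1, c=1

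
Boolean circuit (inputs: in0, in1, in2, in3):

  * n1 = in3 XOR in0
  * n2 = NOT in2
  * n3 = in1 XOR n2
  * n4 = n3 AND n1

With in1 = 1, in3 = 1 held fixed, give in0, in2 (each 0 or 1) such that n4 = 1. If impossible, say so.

Check with in1 = 1, in3 = 1 and in0=0, in2=1:
n1 = in3 XOR in0 = 1 XOR 0 = 1
n2 = NOT in2 = NOT 1 = 0
n3 = in1 XOR n2 = 1 XOR 0 = 1
n4 = n3 AND n1 = 1 AND 1 = 1
So n4 = 1.

in0=0, in2=1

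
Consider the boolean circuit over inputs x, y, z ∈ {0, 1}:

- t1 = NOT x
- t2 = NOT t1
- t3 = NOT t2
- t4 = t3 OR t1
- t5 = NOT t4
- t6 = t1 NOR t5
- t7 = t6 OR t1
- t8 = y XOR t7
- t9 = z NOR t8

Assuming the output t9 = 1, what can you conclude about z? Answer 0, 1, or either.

t9 = z NOR t8 must be 1, so both z = 0 and t8 = 0.
t8 = y XOR t7 must be 0, so y and t7 are equal.
Every assignment with t9 = 1 has z = 0; there are 2 such assignment(s).
  x=0, y=1, z=0
  x=1, y=0, z=0

0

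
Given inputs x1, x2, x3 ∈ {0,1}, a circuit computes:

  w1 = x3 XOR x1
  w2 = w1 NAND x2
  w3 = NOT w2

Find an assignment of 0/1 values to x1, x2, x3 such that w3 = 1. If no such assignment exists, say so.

x1=0 x2=1 x3=1

w3 = NOT w2 must be 1, so w2 = 0.
w2 = w1 NAND x2 must be 0, so both w1 = 1 and x2 = 1.
w1 = x3 XOR x1 must be 1, so x3 and x1 differ.
Check with x1=0 x2=1 x3=1:
w1 = x3 XOR x1 = 1 XOR 0 = 1
w2 = w1 NAND x2 = 1 NAND 1 = 0
w3 = NOT w2 = NOT 0 = 1
So w3 = 1 as required.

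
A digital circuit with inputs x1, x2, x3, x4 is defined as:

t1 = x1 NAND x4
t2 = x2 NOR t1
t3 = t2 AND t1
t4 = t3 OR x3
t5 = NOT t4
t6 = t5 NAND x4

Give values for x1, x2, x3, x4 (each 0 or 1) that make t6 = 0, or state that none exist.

x1=0, x2=1, x3=0, x4=1

t6 = t5 NAND x4 must be 0, so both t5 = 1 and x4 = 1.
Check with x1=0, x2=1, x3=0, x4=1:
t1 = x1 NAND x4 = 0 NAND 1 = 1
t2 = x2 NOR t1 = 1 NOR 1 = 0
t3 = t2 AND t1 = 0 AND 1 = 0
t4 = t3 OR x3 = 0 OR 0 = 0
t5 = NOT t4 = NOT 0 = 1
t6 = t5 NAND x4 = 1 NAND 1 = 0
So t6 = 0 as required.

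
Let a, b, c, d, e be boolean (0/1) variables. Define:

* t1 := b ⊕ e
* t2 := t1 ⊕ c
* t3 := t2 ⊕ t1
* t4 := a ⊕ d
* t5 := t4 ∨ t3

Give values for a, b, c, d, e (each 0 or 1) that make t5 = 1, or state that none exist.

a=0, b=0, c=1, d=1, e=0

Check with a=0, b=0, c=1, d=1, e=0:
t1 = b ⊕ e = 0 ⊕ 0 = 0
t2 = t1 ⊕ c = 0 ⊕ 1 = 1
t3 = t2 ⊕ t1 = 1 ⊕ 0 = 1
t4 = a ⊕ d = 0 ⊕ 1 = 1
t5 = t4 ∨ t3 = 1 ∨ 1 = 1
So t5 = 1 as required.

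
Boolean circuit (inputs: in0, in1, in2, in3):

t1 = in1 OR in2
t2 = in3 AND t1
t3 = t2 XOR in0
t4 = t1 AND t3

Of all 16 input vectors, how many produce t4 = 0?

t4 = t1 AND t3 must be 0, so at least one of t1, t3 is 0.
Enumerating the 16 input combinations, 10 give t4 = 0 and 6 give t4 = 1.

10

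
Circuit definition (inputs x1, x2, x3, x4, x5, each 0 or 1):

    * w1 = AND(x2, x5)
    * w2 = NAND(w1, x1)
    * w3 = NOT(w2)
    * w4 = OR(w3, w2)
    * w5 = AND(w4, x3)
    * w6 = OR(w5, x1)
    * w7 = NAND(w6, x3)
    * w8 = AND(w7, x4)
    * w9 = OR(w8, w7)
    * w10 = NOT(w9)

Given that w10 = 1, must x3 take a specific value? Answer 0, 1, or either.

w10 = NOT(w9) must be 1, so w9 = 0.
w9 = OR(w8, w7) must be 0, so both w8 = 0 and w7 = 0.
w8 = AND(w7, x4) must be 0, so at least one of w7, x4 is 0.
Every assignment with w10 = 1 has x3 = 1; there are 16 such assignment(s).

1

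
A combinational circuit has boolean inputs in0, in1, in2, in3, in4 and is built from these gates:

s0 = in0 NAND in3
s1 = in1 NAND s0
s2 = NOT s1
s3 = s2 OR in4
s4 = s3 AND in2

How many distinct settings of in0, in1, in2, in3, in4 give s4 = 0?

21

s4 = s3 AND in2 must be 0, so at least one of s3, in2 is 0.
Enumerating the 32 input combinations, 21 give s4 = 0 and 11 give s4 = 1.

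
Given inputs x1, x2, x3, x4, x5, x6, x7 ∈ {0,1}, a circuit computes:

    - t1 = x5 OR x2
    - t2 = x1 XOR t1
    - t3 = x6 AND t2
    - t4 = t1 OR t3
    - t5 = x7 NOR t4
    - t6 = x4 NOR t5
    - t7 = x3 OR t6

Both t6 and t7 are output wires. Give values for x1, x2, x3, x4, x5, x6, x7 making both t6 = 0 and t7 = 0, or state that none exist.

Check with x1=1, x2=1, x3=0, x4=1, x5=0, x6=0, x7=0:
t1 = x5 OR x2 = 0 OR 1 = 1
t2 = x1 XOR t1 = 1 XOR 1 = 0
t3 = x6 AND t2 = 0 AND 0 = 0
t4 = t1 OR t3 = 1 OR 0 = 1
t5 = x7 NOR t4 = 0 NOR 1 = 0
t6 = x4 NOR t5 = 1 NOR 0 = 0
t7 = x3 OR t6 = 0 OR 0 = 0
So t6 = 0 and t7 = 0.

x1=1, x2=1, x3=0, x4=1, x5=0, x6=0, x7=0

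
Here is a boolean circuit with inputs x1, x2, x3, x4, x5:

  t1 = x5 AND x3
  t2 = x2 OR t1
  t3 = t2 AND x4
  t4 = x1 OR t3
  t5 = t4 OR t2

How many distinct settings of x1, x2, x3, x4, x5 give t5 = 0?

t5 = t4 OR t2 must be 0, so both t4 = 0 and t2 = 0.
t4 = x1 OR t3 must be 0, so both x1 = 0 and t3 = 0.
t2 = x2 OR t1 must be 0, so both x2 = 0 and t1 = 0.
Satisfying assignments:
  x1=0, x2=0, x3=0, x4=0, x5=0
  x1=0, x2=0, x3=0, x4=0, x5=1
  x1=0, x2=0, x3=0, x4=1, x5=0
  x1=0, x2=0, x3=0, x4=1, x5=1
  x1=0, x2=0, x3=1, x4=0, x5=0
  x1=0, x2=0, x3=1, x4=1, x5=0

6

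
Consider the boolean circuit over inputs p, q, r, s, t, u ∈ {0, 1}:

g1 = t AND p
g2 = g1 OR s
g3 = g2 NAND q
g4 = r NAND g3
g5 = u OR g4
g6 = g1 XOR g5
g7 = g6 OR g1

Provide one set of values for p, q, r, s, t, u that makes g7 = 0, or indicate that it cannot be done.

Check with p=1 q=0 r=1 s=0 t=0 u=0:
g1 = t AND p = 0 AND 1 = 0
g2 = g1 OR s = 0 OR 0 = 0
g3 = g2 NAND q = 0 NAND 0 = 1
g4 = r NAND g3 = 1 NAND 1 = 0
g5 = u OR g4 = 0 OR 0 = 0
g6 = g1 XOR g5 = 0 XOR 0 = 0
g7 = g6 OR g1 = 0 OR 0 = 0
So g7 = 0 as required.

p=1 q=0 r=1 s=0 t=0 u=0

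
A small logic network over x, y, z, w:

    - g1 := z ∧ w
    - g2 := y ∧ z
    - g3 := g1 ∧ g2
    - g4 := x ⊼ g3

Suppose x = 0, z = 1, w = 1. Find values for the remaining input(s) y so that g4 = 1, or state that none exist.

g4 = x ⊼ g3 must be 1, so at least one of x, g3 is 0.
Check with x = 0, z = 1, w = 1 and y=1:
g1 = z ∧ w = 1 ∧ 1 = 1
g2 = y ∧ z = 1 ∧ 1 = 1
g3 = g1 ∧ g2 = 1 ∧ 1 = 1
g4 = x ⊼ g3 = 0 ⊼ 1 = 1
So g4 = 1.

y=1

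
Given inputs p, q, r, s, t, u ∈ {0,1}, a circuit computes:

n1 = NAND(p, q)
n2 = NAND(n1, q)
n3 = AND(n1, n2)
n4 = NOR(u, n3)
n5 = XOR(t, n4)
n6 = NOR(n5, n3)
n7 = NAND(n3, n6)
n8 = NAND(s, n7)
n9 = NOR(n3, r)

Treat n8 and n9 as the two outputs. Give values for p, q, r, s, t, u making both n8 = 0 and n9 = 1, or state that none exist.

p=0, q=1, r=0, s=1, t=0, u=0

Check with p=0, q=1, r=0, s=1, t=0, u=0:
n1 = NAND(p, q) = NAND(0, 1) = 1
n2 = NAND(n1, q) = NAND(1, 1) = 0
n3 = AND(n1, n2) = AND(1, 0) = 0
n4 = NOR(u, n3) = NOR(0, 0) = 1
n5 = XOR(t, n4) = XOR(0, 1) = 1
n6 = NOR(n5, n3) = NOR(1, 0) = 0
n7 = NAND(n3, n6) = NAND(0, 0) = 1
n8 = NAND(s, n7) = NAND(1, 1) = 0
n9 = NOR(n3, r) = NOR(0, 0) = 1
So n8 = 0 and n9 = 1.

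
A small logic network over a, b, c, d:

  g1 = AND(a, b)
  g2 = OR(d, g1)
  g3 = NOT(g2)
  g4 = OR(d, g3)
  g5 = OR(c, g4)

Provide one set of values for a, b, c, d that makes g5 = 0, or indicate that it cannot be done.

g5 = OR(c, g4) must be 0, so both c = 0 and g4 = 0.
Check with a=1, b=1, c=0, d=0:
g1 = AND(a, b) = AND(1, 1) = 1
g2 = OR(d, g1) = OR(0, 1) = 1
g3 = NOT(g2) = NOT 1 = 0
g4 = OR(d, g3) = OR(0, 0) = 0
g5 = OR(c, g4) = OR(0, 0) = 0
So g5 = 0 as required.

a=1, b=1, c=0, d=0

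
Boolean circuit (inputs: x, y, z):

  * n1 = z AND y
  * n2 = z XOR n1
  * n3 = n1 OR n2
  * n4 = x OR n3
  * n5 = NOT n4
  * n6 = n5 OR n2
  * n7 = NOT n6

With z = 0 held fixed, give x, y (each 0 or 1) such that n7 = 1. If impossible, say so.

Check with z = 0 and x=1, y=0:
n1 = z AND y = 0 AND 0 = 0
n2 = z XOR n1 = 0 XOR 0 = 0
n3 = n1 OR n2 = 0 OR 0 = 0
n4 = x OR n3 = 1 OR 0 = 1
n5 = NOT n4 = NOT 1 = 0
n6 = n5 OR n2 = 0 OR 0 = 0
n7 = NOT n6 = NOT 0 = 1
So n7 = 1.

x=1, y=0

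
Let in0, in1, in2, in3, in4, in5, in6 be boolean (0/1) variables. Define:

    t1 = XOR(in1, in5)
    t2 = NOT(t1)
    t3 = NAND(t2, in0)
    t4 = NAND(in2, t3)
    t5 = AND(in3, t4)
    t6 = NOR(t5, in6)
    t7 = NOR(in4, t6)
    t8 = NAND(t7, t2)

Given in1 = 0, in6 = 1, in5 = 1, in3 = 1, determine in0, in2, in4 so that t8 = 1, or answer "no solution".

t8 = NAND(t7, t2) must be 1, so at least one of t7, t2 is 0.
Check with in1 = 0, in6 = 1, in5 = 1, in3 = 1 and in0=1, in2=0, in4=0:
t1 = XOR(in1, in5) = XOR(0, 1) = 1
t2 = NOT(t1) = NOT 1 = 0
t3 = NAND(t2, in0) = NAND(0, 1) = 1
t4 = NAND(in2, t3) = NAND(0, 1) = 1
t5 = AND(in3, t4) = AND(1, 1) = 1
t6 = NOR(t5, in6) = NOR(1, 1) = 0
t7 = NOR(in4, t6) = NOR(0, 0) = 1
t8 = NAND(t7, t2) = NAND(1, 0) = 1
So t8 = 1.

in0=1 in2=0 in4=0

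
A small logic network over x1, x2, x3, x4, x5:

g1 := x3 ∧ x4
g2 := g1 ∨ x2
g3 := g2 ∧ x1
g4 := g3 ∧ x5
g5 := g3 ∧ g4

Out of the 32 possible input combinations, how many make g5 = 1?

g5 = g3 ∧ g4 must be 1, so both g3 = 1 and g4 = 1.
g3 = g2 ∧ x1 must be 1, so both g2 = 1 and x1 = 1.
g4 = g3 ∧ x5 must be 1, so both g3 = 1 and x5 = 1.
Satisfying assignments:
  x1=1, x2=0, x3=1, x4=1, x5=1
  x1=1, x2=1, x3=0, x4=0, x5=1
  x1=1, x2=1, x3=0, x4=1, x5=1
  x1=1, x2=1, x3=1, x4=0, x5=1
  x1=1, x2=1, x3=1, x4=1, x5=1

5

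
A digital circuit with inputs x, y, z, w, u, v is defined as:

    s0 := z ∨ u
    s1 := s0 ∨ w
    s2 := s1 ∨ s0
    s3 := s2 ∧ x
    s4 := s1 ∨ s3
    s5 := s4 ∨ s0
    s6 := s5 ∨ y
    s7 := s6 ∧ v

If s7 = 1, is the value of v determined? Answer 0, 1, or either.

1

s7 = s6 ∧ v must be 1, so both s6 = 1 and v = 1.
s6 = s5 ∨ y must be 1, so at least one of s5, y is 1.
Every assignment with s7 = 1 has v = 1; there are 30 such assignment(s).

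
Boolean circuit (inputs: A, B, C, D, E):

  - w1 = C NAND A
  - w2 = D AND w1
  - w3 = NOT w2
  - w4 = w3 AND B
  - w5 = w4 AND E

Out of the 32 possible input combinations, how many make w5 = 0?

27

w5 = w4 AND E must be 0, so at least one of w4, E is 0.
Enumerating the 32 input combinations, 27 give w5 = 0 and 5 give w5 = 1.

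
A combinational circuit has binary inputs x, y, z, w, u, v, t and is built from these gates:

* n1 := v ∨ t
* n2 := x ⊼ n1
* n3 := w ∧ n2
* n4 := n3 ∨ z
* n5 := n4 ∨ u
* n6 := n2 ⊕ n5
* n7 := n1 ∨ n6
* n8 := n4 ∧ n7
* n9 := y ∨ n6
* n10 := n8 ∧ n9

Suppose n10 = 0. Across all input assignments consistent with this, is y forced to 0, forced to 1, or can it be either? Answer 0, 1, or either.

either

Both values of y occur among assignments with n10 = 0:
  y=0: x=0, y=0, z=0, w=0, u=0, v=0, t=0
  y=1: x=0, y=1, z=0, w=0, u=0, v=0, t=0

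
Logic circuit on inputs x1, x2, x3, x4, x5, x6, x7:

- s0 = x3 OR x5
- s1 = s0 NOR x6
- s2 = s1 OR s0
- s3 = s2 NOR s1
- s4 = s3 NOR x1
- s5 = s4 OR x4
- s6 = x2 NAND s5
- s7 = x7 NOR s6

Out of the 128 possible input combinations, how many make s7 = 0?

105

s7 = x7 NOR s6 must be 0, so at least one of x7, s6 is 1.
Enumerating the 128 input combinations, 105 give s7 = 0 and 23 give s7 = 1.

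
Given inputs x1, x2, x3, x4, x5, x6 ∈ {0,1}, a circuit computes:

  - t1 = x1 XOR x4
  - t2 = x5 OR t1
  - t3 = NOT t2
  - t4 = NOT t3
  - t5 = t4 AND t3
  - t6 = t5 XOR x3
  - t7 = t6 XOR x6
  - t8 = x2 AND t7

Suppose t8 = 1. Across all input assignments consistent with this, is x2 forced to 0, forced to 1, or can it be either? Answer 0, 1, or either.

1

t8 = x2 AND t7 must be 1, so both x2 = 1 and t7 = 1.
Every assignment with t8 = 1 has x2 = 1; there are 16 such assignment(s).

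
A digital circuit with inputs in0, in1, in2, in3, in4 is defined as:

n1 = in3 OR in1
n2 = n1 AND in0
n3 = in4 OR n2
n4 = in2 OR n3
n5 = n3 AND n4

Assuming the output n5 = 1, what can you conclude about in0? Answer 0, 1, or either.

Both values of in0 occur among assignments with n5 = 1:
  in0=0: in0=0, in1=0, in2=0, in3=0, in4=1
  in0=1: in0=1, in1=0, in2=0, in3=0, in4=1

either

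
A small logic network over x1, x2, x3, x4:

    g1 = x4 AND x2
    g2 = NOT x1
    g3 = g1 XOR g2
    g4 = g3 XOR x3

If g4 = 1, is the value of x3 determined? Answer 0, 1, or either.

Both values of x3 occur among assignments with g4 = 1:
  x3=0: x1=0, x2=0, x3=0, x4=0
  x3=1: x1=0, x2=1, x3=1, x4=1

either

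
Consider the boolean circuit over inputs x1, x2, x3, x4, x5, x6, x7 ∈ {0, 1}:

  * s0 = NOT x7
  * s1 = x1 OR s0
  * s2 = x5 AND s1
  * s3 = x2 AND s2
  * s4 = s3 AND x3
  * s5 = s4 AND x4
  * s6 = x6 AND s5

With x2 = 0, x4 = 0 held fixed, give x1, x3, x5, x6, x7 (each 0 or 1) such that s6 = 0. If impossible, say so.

s6 = x6 AND s5 must be 0, so at least one of x6, s5 is 0.
Check with x2 = 0, x4 = 0 and x1=1, x3=0, x5=1, x6=0, x7=1:
s0 = NOT x7 = NOT 1 = 0
s1 = x1 OR s0 = 1 OR 0 = 1
s2 = x5 AND s1 = 1 AND 1 = 1
s3 = x2 AND s2 = 0 AND 1 = 0
s4 = s3 AND x3 = 0 AND 0 = 0
s5 = s4 AND x4 = 0 AND 0 = 0
s6 = x6 AND s5 = 0 AND 0 = 0
So s6 = 0.

x1=1, x3=0, x5=1, x6=0, x7=1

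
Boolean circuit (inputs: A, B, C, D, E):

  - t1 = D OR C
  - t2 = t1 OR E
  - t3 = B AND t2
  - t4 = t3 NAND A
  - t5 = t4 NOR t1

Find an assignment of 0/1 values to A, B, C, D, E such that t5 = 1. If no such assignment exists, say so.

A=1 B=1 C=0 D=0 E=1

t5 = t4 NOR t1 must be 1, so both t4 = 0 and t1 = 0.
Check with A=1 B=1 C=0 D=0 E=1:
t1 = D OR C = 0 OR 0 = 0
t2 = t1 OR E = 0 OR 1 = 1
t3 = B AND t2 = 1 AND 1 = 1
t4 = t3 NAND A = 1 NAND 1 = 0
t5 = t4 NOR t1 = 0 NOR 0 = 1
So t5 = 1 as required.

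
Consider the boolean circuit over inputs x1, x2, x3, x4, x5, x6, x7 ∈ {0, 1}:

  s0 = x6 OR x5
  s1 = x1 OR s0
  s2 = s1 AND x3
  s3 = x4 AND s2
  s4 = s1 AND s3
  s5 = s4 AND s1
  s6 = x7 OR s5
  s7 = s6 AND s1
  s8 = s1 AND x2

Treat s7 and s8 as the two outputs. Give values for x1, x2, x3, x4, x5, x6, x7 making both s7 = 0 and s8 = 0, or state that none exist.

x1=0, x2=1, x3=0, x4=1, x5=0, x6=0, x7=0

Check with x1=0, x2=1, x3=0, x4=1, x5=0, x6=0, x7=0:
s0 = x6 OR x5 = 0 OR 0 = 0
s1 = x1 OR s0 = 0 OR 0 = 0
s2 = s1 AND x3 = 0 AND 0 = 0
s3 = x4 AND s2 = 1 AND 0 = 0
s4 = s1 AND s3 = 0 AND 0 = 0
s5 = s4 AND s1 = 0 AND 0 = 0
s6 = x7 OR s5 = 0 OR 0 = 0
s7 = s6 AND s1 = 0 AND 0 = 0
s8 = s1 AND x2 = 0 AND 1 = 0
So s7 = 0 and s8 = 0.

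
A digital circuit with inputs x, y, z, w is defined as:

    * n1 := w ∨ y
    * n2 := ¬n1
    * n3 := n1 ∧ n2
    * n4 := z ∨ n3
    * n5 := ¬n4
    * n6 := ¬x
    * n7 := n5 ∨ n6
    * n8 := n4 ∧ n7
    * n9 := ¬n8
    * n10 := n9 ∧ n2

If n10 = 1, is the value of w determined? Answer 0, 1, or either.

0

n10 = n9 ∧ n2 must be 1, so both n9 = 1 and n2 = 1.
n9 = ¬n8 must be 1, so n8 = 0.
n2 = ¬n1 must be 1, so n1 = 0.
Every assignment with n10 = 1 has w = 0; there are 3 such assignment(s).
  x=0, y=0, z=0, w=0
  x=1, y=0, z=0, w=0
  x=1, y=0, z=1, w=0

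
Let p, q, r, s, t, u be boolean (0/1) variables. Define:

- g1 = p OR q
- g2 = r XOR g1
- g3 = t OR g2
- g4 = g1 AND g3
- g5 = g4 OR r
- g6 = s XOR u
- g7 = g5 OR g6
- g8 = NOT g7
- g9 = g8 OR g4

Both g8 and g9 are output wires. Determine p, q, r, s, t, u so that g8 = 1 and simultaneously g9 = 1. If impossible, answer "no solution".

Check with p=0, q=0, r=0, s=0, t=0, u=0:
g1 = p OR q = 0 OR 0 = 0
g2 = r XOR g1 = 0 XOR 0 = 0
g3 = t OR g2 = 0 OR 0 = 0
g4 = g1 AND g3 = 0 AND 0 = 0
g5 = g4 OR r = 0 OR 0 = 0
g6 = s XOR u = 0 XOR 0 = 0
g7 = g5 OR g6 = 0 OR 0 = 0
g8 = NOT g7 = NOT 0 = 1
g9 = g8 OR g4 = 1 OR 0 = 1
So g8 = 1 and g9 = 1.

p=0, q=0, r=0, s=0, t=0, u=0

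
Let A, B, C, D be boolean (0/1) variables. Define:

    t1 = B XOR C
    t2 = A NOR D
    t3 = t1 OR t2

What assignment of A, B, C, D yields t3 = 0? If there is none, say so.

A=1, B=0, C=0, D=1

t3 = t1 OR t2 must be 0, so both t1 = 0 and t2 = 0.
t1 = B XOR C must be 0, so B and C are equal.
t2 = A NOR D must be 0, so at least one of A, D is 1.
Check with A=1, B=0, C=0, D=1:
t1 = B XOR C = 0 XOR 0 = 0
t2 = A NOR D = 1 NOR 1 = 0
t3 = t1 OR t2 = 0 OR 0 = 0
So t3 = 0 as required.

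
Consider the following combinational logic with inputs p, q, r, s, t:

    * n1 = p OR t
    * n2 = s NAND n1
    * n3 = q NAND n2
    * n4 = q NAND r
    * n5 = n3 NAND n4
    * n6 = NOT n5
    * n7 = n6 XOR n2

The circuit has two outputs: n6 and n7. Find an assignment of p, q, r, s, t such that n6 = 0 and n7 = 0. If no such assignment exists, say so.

p=0, q=1, r=1, s=1, t=1

Check with p=0, q=1, r=1, s=1, t=1:
n1 = p OR t = 0 OR 1 = 1
n2 = s NAND n1 = 1 NAND 1 = 0
n3 = q NAND n2 = 1 NAND 0 = 1
n4 = q NAND r = 1 NAND 1 = 0
n5 = n3 NAND n4 = 1 NAND 0 = 1
n6 = NOT n5 = NOT 1 = 0
n7 = n6 XOR n2 = 0 XOR 0 = 0
So n6 = 0 and n7 = 0.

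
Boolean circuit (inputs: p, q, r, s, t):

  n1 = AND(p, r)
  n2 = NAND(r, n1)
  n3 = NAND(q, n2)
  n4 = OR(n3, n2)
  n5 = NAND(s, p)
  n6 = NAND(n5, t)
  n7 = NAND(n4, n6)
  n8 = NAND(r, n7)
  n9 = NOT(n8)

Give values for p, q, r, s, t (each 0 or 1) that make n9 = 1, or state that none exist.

p=0 q=1 r=1 s=0 t=1

Check with p=0 q=1 r=1 s=0 t=1:
n1 = AND(p, r) = AND(0, 1) = 0
n2 = NAND(r, n1) = NAND(1, 0) = 1
n3 = NAND(q, n2) = NAND(1, 1) = 0
n4 = OR(n3, n2) = OR(0, 1) = 1
n5 = NAND(s, p) = NAND(0, 0) = 1
n6 = NAND(n5, t) = NAND(1, 1) = 0
n7 = NAND(n4, n6) = NAND(1, 0) = 1
n8 = NAND(r, n7) = NAND(1, 1) = 0
n9 = NOT(n8) = NOT 0 = 1
So n9 = 1 as required.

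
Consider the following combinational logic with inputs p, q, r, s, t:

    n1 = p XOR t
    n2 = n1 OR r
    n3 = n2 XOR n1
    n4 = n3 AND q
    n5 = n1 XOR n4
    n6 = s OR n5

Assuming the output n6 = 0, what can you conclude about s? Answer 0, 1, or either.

n6 = s OR n5 must be 0, so both s = 0 and n5 = 0.
n5 = n1 XOR n4 must be 0, so n1 and n4 are equal.
Every assignment with n6 = 0 has s = 0; there are 6 such assignment(s).

0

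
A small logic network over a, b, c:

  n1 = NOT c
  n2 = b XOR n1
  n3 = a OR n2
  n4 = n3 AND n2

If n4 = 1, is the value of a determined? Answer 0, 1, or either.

either

Both values of a occur among assignments with n4 = 1:
  a=0: a=0, b=0, c=0
  a=1: a=1, b=0, c=0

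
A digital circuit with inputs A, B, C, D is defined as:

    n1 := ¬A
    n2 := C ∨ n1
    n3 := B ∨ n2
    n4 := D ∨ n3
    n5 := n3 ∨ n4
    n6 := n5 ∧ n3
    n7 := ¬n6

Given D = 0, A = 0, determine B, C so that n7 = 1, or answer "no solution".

no solution exists

With D = 0, A = 0 fixed, none of the 4 settings of B, C give n7 = 1.
For example, with B=1, C=0:
n1 = ¬A = ¬0 = 1
n2 = C ∨ n1 = 0 ∨ 1 = 1
n3 = B ∨ n2 = 1 ∨ 1 = 1
n4 = D ∨ n3 = 0 ∨ 1 = 1
n5 = n3 ∨ n4 = 1 ∨ 1 = 1
n6 = n5 ∧ n3 = 1 ∧ 1 = 1
n7 = ¬n6 = ¬1 = 0
giving n7 = 0 ≠ 1.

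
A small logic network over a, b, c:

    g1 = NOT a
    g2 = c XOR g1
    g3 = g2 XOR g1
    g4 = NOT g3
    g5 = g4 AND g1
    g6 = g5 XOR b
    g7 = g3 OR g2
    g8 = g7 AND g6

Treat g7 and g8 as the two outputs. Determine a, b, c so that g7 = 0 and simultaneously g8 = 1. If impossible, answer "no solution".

no solution exists

Across all 8 input combinations, none give both g7 = 0 and g8 = 1.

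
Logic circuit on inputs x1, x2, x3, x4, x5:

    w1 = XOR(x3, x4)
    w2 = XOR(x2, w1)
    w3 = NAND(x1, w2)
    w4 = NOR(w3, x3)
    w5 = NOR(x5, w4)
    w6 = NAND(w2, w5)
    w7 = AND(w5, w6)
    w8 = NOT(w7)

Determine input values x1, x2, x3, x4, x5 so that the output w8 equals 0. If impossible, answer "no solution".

x1=0, x2=0, x3=0, x4=0, x5=0

Check with x1=0, x2=0, x3=0, x4=0, x5=0:
w1 = XOR(x3, x4) = XOR(0, 0) = 0
w2 = XOR(x2, w1) = XOR(0, 0) = 0
w3 = NAND(x1, w2) = NAND(0, 0) = 1
w4 = NOR(w3, x3) = NOR(1, 0) = 0
w5 = NOR(x5, w4) = NOR(0, 0) = 1
w6 = NAND(w2, w5) = NAND(0, 1) = 1
w7 = AND(w5, w6) = AND(1, 1) = 1
w8 = NOT(w7) = NOT 1 = 0
So w8 = 0 as required.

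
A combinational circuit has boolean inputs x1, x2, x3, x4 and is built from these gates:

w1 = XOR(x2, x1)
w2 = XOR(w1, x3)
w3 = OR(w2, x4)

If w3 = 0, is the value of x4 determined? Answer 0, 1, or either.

0

w3 = OR(w2, x4) must be 0, so both w2 = 0 and x4 = 0.
w2 = XOR(w1, x3) must be 0, so w1 and x3 are equal.
Every assignment with w3 = 0 has x4 = 0; there are 4 such assignment(s).
  x1=0, x2=0, x3=0, x4=0
  x1=0, x2=1, x3=1, x4=0
  x1=1, x2=0, x3=1, x4=0
  x1=1, x2=1, x3=0, x4=0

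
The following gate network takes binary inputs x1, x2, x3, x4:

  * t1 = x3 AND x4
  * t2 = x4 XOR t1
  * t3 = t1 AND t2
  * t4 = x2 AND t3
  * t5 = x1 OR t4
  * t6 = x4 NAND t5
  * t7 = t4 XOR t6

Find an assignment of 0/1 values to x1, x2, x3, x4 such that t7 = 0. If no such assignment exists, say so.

t7 = t4 XOR t6 must be 0, so t4 and t6 are equal.
Check with x1=1, x2=1, x3=0, x4=1:
t1 = x3 AND x4 = 0 AND 1 = 0
t2 = x4 XOR t1 = 1 XOR 0 = 1
t3 = t1 AND t2 = 0 AND 1 = 0
t4 = x2 AND t3 = 1 AND 0 = 0
t5 = x1 OR t4 = 1 OR 0 = 1
t6 = x4 NAND t5 = 1 NAND 1 = 0
t7 = t4 XOR t6 = 0 XOR 0 = 0
So t7 = 0 as required.

x1=1, x2=1, x3=0, x4=1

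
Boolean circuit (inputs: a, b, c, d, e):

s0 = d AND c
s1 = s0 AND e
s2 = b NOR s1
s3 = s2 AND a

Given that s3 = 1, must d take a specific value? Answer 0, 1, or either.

Both values of d occur among assignments with s3 = 1:
  d=0: a=1, b=0, c=0, d=0, e=0
  d=1: a=1, b=0, c=0, d=1, e=0

either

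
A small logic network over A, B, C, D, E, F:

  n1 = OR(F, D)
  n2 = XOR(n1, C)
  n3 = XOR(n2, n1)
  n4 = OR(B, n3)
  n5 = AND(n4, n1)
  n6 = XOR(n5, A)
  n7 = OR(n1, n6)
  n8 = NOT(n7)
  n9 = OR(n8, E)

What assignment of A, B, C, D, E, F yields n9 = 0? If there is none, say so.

n9 = OR(n8, E) must be 0, so both n8 = 0 and E = 0.
Check with A=0, B=0, C=0, D=1, E=0, F=0:
n1 = OR(F, D) = OR(0, 1) = 1
n2 = XOR(n1, C) = XOR(1, 0) = 1
n3 = XOR(n2, n1) = XOR(1, 1) = 0
n4 = OR(B, n3) = OR(0, 0) = 0
n5 = AND(n4, n1) = AND(0, 1) = 0
n6 = XOR(n5, A) = XOR(0, 0) = 0
n7 = OR(n1, n6) = OR(1, 0) = 1
n8 = NOT(n7) = NOT 1 = 0
n9 = OR(n8, E) = OR(0, 0) = 0
So n9 = 0 as required.

A=0, B=0, C=0, D=1, E=0, F=0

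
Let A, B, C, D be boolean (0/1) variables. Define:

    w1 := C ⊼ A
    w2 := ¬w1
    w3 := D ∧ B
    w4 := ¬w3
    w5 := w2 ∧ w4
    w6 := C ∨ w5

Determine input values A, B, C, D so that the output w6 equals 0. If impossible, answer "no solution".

A=1, B=1, C=0, D=0

w6 = C ∨ w5 must be 0, so both C = 0 and w5 = 0.
w5 = w2 ∧ w4 must be 0, so at least one of w2, w4 is 0.
Check with A=1, B=1, C=0, D=0:
w1 = C ⊼ A = 0 ⊼ 1 = 1
w2 = ¬w1 = ¬1 = 0
w3 = D ∧ B = 0 ∧ 1 = 0
w4 = ¬w3 = ¬0 = 1
w5 = w2 ∧ w4 = 0 ∧ 1 = 0
w6 = C ∨ w5 = 0 ∨ 0 = 0
So w6 = 0 as required.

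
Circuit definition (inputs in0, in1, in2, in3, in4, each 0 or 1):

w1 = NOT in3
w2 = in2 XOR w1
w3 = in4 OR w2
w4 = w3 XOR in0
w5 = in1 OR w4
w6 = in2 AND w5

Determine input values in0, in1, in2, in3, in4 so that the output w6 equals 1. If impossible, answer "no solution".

in0=1, in1=1, in2=1, in3=0, in4=1

w6 = in2 AND w5 must be 1, so both in2 = 1 and w5 = 1.
Check with in0=1, in1=1, in2=1, in3=0, in4=1:
w1 = NOT in3 = NOT 0 = 1
w2 = in2 XOR w1 = 1 XOR 1 = 0
w3 = in4 OR w2 = 1 OR 0 = 1
w4 = w3 XOR in0 = 1 XOR 1 = 0
w5 = in1 OR w4 = 1 OR 0 = 1
w6 = in2 AND w5 = 1 AND 1 = 1
So w6 = 1 as required.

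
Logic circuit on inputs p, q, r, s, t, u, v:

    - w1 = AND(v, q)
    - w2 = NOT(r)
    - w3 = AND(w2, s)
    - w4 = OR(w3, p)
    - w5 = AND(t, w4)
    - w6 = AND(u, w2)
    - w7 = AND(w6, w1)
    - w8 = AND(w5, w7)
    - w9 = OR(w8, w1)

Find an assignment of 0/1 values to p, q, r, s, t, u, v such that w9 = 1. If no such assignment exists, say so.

w9 = OR(w8, w1) must be 1, so at least one of w8, w1 is 1.
Check with p=0, q=1, r=0, s=1, t=1, u=0, v=1:
w1 = AND(v, q) = AND(1, 1) = 1
w2 = NOT(r) = NOT 0 = 1
w3 = AND(w2, s) = AND(1, 1) = 1
w4 = OR(w3, p) = OR(1, 0) = 1
w5 = AND(t, w4) = AND(1, 1) = 1
w6 = AND(u, w2) = AND(0, 1) = 0
w7 = AND(w6, w1) = AND(0, 1) = 0
w8 = AND(w5, w7) = AND(1, 0) = 0
w9 = OR(w8, w1) = OR(0, 1) = 1
So w9 = 1 as required.

p=0, q=1, r=0, s=1, t=1, u=0, v=1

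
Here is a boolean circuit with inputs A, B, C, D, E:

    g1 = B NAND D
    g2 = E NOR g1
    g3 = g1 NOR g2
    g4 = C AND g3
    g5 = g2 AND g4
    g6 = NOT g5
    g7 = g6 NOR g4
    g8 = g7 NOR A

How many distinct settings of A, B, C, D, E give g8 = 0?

g8 = g7 NOR A must be 0, so at least one of g7, A is 1.
Enumerating the 32 input combinations, 16 give g8 = 0 and 16 give g8 = 1.

16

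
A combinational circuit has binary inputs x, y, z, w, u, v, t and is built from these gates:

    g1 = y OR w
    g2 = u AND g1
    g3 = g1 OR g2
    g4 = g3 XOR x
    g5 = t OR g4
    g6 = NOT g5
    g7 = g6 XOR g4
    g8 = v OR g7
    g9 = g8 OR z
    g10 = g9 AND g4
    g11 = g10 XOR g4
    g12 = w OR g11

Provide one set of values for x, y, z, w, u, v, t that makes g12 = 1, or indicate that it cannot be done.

x=0, y=0, z=1, w=1, u=1, v=1, t=0

g12 = w OR g11 must be 1, so at least one of w, g11 is 1.
Check with x=0, y=0, z=1, w=1, u=1, v=1, t=0:
g1 = y OR w = 0 OR 1 = 1
g2 = u AND g1 = 1 AND 1 = 1
g3 = g1 OR g2 = 1 OR 1 = 1
g4 = g3 XOR x = 1 XOR 0 = 1
g5 = t OR g4 = 0 OR 1 = 1
g6 = NOT g5 = NOT 1 = 0
g7 = g6 XOR g4 = 0 XOR 1 = 1
g8 = v OR g7 = 1 OR 1 = 1
g9 = g8 OR z = 1 OR 1 = 1
g10 = g9 AND g4 = 1 AND 1 = 1
g11 = g10 XOR g4 = 1 XOR 1 = 0
g12 = w OR g11 = 1 OR 0 = 1
So g12 = 1 as required.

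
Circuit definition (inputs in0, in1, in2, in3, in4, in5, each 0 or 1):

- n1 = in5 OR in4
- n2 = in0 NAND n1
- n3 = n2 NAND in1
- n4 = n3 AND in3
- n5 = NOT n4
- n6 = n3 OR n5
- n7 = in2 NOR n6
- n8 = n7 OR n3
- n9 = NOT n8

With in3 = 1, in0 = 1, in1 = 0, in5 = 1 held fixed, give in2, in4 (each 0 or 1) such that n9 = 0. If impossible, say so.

in2=1 in4=0

Check with in3 = 1, in0 = 1, in1 = 0, in5 = 1 and in2=1, in4=0:
n1 = in5 OR in4 = 1 OR 0 = 1
n2 = in0 NAND n1 = 1 NAND 1 = 0
n3 = n2 NAND in1 = 0 NAND 0 = 1
n4 = n3 AND in3 = 1 AND 1 = 1
n5 = NOT n4 = NOT 1 = 0
n6 = n3 OR n5 = 1 OR 0 = 1
n7 = in2 NOR n6 = 1 NOR 1 = 0
n8 = n7 OR n3 = 0 OR 1 = 1
n9 = NOT n8 = NOT 1 = 0
So n9 = 0.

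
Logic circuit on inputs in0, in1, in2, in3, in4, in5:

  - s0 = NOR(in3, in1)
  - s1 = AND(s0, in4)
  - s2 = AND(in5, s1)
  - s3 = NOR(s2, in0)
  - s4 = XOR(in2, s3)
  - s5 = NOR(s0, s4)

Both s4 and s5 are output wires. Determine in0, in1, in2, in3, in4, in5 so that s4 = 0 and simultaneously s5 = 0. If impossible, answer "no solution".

Check with in0=0 in1=0 in2=1 in3=0 in4=1 in5=0:
s0 = NOR(in3, in1) = NOR(0, 0) = 1
s1 = AND(s0, in4) = AND(1, 1) = 1
s2 = AND(in5, s1) = AND(0, 1) = 0
s3 = NOR(s2, in0) = NOR(0, 0) = 1
s4 = XOR(in2, s3) = XOR(1, 1) = 0
s5 = NOR(s0, s4) = NOR(1, 0) = 0
So s4 = 0 and s5 = 0.

in0=0 in1=0 in2=1 in3=0 in4=1 in5=0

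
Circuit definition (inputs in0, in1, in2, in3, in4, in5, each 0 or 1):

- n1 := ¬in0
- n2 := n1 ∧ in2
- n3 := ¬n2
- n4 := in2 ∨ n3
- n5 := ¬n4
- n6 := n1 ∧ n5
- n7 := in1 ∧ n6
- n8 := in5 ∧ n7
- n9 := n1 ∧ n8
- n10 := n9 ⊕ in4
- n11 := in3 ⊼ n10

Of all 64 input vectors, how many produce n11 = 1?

48

n11 = in3 ⊼ n10 must be 1, so at least one of in3, n10 is 0.
Enumerating the 64 input combinations, 48 give n11 = 1 and 16 give n11 = 0.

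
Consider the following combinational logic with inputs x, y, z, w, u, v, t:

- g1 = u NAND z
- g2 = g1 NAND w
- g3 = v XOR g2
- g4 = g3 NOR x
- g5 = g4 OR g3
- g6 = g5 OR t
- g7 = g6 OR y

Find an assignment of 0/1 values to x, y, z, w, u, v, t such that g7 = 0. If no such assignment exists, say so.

x=1 y=0 z=1 w=0 u=0 v=1 t=0

g7 = g6 OR y must be 0, so both g6 = 0 and y = 0.
Check with x=1 y=0 z=1 w=0 u=0 v=1 t=0:
g1 = u NAND z = 0 NAND 1 = 1
g2 = g1 NAND w = 1 NAND 0 = 1
g3 = v XOR g2 = 1 XOR 1 = 0
g4 = g3 NOR x = 0 NOR 1 = 0
g5 = g4 OR g3 = 0 OR 0 = 0
g6 = g5 OR t = 0 OR 0 = 0
g7 = g6 OR y = 0 OR 0 = 0
So g7 = 0 as required.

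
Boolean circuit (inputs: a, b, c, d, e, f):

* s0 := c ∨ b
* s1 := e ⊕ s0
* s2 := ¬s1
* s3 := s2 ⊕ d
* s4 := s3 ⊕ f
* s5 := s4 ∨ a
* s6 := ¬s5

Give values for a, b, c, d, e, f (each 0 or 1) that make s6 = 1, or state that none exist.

a=0, b=1, c=0, d=1, e=0, f=1

s6 = ¬s5 must be 1, so s5 = 0.
s5 = s4 ∨ a must be 0, so both s4 = 0 and a = 0.
s4 = s3 ⊕ f must be 0, so s3 and f are equal.
Check with a=0, b=1, c=0, d=1, e=0, f=1:
s0 = c ∨ b = 0 ∨ 1 = 1
s1 = e ⊕ s0 = 0 ⊕ 1 = 1
s2 = ¬s1 = ¬1 = 0
s3 = s2 ⊕ d = 0 ⊕ 1 = 1
s4 = s3 ⊕ f = 1 ⊕ 1 = 0
s5 = s4 ∨ a = 0 ∨ 0 = 0
s6 = ¬s5 = ¬0 = 1
So s6 = 1 as required.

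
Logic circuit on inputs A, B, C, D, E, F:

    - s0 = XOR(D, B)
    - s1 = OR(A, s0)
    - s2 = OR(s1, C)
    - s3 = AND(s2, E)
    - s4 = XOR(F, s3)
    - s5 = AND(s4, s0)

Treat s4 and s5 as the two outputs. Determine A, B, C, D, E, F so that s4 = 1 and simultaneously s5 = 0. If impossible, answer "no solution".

A=0, B=1, C=1, D=1, E=0, F=1

Check with A=0, B=1, C=1, D=1, E=0, F=1:
s0 = XOR(D, B) = XOR(1, 1) = 0
s1 = OR(A, s0) = OR(0, 0) = 0
s2 = OR(s1, C) = OR(0, 1) = 1
s3 = AND(s2, E) = AND(1, 0) = 0
s4 = XOR(F, s3) = XOR(1, 0) = 1
s5 = AND(s4, s0) = AND(1, 0) = 0
So s4 = 1 and s5 = 0.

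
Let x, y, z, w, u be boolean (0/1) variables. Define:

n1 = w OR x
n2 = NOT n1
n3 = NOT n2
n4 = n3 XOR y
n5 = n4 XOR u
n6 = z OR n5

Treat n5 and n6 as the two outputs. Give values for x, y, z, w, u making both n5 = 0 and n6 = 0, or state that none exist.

x=0, y=0, z=0, w=1, u=1

Check with x=0, y=0, z=0, w=1, u=1:
n1 = w OR x = 1 OR 0 = 1
n2 = NOT n1 = NOT 1 = 0
n3 = NOT n2 = NOT 0 = 1
n4 = n3 XOR y = 1 XOR 0 = 1
n5 = n4 XOR u = 1 XOR 1 = 0
n6 = z OR n5 = 0 OR 0 = 0
So n5 = 0 and n6 = 0.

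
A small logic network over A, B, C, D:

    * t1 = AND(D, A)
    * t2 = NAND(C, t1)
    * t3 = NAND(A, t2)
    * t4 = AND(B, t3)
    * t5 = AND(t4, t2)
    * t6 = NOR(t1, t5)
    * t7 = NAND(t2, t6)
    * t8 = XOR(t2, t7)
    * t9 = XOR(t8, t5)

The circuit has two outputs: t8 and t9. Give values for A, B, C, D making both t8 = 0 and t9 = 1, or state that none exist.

A=0, B=1, C=1, D=0

Check with A=0, B=1, C=1, D=0:
t1 = AND(D, A) = AND(0, 0) = 0
t2 = NAND(C, t1) = NAND(1, 0) = 1
t3 = NAND(A, t2) = NAND(0, 1) = 1
t4 = AND(B, t3) = AND(1, 1) = 1
t5 = AND(t4, t2) = AND(1, 1) = 1
t6 = NOR(t1, t5) = NOR(0, 1) = 0
t7 = NAND(t2, t6) = NAND(1, 0) = 1
t8 = XOR(t2, t7) = XOR(1, 1) = 0
t9 = XOR(t8, t5) = XOR(0, 1) = 1
So t8 = 0 and t9 = 1.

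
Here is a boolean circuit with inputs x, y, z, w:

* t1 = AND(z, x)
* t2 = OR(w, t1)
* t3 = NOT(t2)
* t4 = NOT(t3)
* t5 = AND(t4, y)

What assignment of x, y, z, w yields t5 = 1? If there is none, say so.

t5 = AND(t4, y) must be 1, so both t4 = 1 and y = 1.
t4 = NOT(t3) must be 1, so t3 = 0.
Check with x=0, y=1, z=1, w=1:
t1 = AND(z, x) = AND(1, 0) = 0
t2 = OR(w, t1) = OR(1, 0) = 1
t3 = NOT(t2) = NOT 1 = 0
t4 = NOT(t3) = NOT 0 = 1
t5 = AND(t4, y) = AND(1, 1) = 1
So t5 = 1 as required.

x=0, y=1, z=1, w=1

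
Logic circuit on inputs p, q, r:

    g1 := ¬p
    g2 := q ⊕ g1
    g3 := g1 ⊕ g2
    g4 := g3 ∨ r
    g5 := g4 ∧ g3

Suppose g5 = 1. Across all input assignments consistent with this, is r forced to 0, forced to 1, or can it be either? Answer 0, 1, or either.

either

Both values of r occur among assignments with g5 = 1:
  r=0: p=0, q=1, r=0
  r=1: p=0, q=1, r=1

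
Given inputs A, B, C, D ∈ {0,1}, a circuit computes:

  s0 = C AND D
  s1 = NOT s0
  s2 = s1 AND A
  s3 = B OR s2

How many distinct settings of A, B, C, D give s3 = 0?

s3 = B OR s2 must be 0, so both B = 0 and s2 = 0.
s2 = s1 AND A must be 0, so at least one of s1, A is 0.
Satisfying assignments:
  A=0, B=0, C=0, D=0
  A=0, B=0, C=0, D=1
  A=0, B=0, C=1, D=0
  A=0, B=0, C=1, D=1
  A=1, B=0, C=1, D=1

5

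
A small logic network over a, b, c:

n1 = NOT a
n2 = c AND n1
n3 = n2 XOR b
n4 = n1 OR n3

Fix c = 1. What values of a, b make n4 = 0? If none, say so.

a=1 b=0

n4 = n1 OR n3 must be 0, so both n1 = 0 and n3 = 0.
n1 = NOT a must be 0, so a = 1.
Check with c = 1 and a=1, b=0:
n1 = NOT a = NOT 1 = 0
n2 = c AND n1 = 1 AND 0 = 0
n3 = n2 XOR b = 0 XOR 0 = 0
n4 = n1 OR n3 = 0 OR 0 = 0
So n4 = 0.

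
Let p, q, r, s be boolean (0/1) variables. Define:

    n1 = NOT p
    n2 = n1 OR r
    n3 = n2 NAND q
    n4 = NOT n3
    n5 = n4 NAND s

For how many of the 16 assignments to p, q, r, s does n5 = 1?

13

n5 = n4 NAND s must be 1, so at least one of n4, s is 0.
Enumerating the 16 input combinations, 13 give n5 = 1 and 3 give n5 = 0.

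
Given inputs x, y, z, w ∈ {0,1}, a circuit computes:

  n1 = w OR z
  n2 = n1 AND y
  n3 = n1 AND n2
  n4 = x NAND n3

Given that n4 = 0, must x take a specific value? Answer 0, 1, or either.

n4 = x NAND n3 must be 0, so both x = 1 and n3 = 1.
Every assignment with n4 = 0 has x = 1; there are 3 such assignment(s).
  x=1, y=1, z=0, w=1
  x=1, y=1, z=1, w=0
  x=1, y=1, z=1, w=1

1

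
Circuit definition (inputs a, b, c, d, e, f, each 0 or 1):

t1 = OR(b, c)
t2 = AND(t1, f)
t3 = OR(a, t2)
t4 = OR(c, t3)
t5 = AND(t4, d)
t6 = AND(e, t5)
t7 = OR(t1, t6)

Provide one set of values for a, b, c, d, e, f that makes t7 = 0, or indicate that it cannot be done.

a=0, b=0, c=0, d=0, e=0, f=1

t7 = OR(t1, t6) must be 0, so both t1 = 0 and t6 = 0.
t1 = OR(b, c) must be 0, so both b = 0 and c = 0.
t6 = AND(e, t5) must be 0, so at least one of e, t5 is 0.
Check with a=0, b=0, c=0, d=0, e=0, f=1:
t1 = OR(b, c) = OR(0, 0) = 0
t2 = AND(t1, f) = AND(0, 1) = 0
t3 = OR(a, t2) = OR(0, 0) = 0
t4 = OR(c, t3) = OR(0, 0) = 0
t5 = AND(t4, d) = AND(0, 0) = 0
t6 = AND(e, t5) = AND(0, 0) = 0
t7 = OR(t1, t6) = OR(0, 0) = 0
So t7 = 0 as required.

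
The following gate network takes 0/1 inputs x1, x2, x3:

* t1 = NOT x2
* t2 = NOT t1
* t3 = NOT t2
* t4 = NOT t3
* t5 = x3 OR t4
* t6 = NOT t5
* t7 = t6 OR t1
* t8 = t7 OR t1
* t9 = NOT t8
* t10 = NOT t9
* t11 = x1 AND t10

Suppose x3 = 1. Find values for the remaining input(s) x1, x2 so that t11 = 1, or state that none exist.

x1=1, x2=0

t11 = x1 AND t10 must be 1, so both x1 = 1 and t10 = 1.
t10 = NOT t9 must be 1, so t9 = 0.
Check with x3 = 1 and x1=1, x2=0:
t1 = NOT x2 = NOT 0 = 1
t2 = NOT t1 = NOT 1 = 0
t3 = NOT t2 = NOT 0 = 1
t4 = NOT t3 = NOT 1 = 0
t5 = x3 OR t4 = 1 OR 0 = 1
t6 = NOT t5 = NOT 1 = 0
t7 = t6 OR t1 = 0 OR 1 = 1
t8 = t7 OR t1 = 1 OR 1 = 1
t9 = NOT t8 = NOT 1 = 0
t10 = NOT t9 = NOT 0 = 1
t11 = x1 AND t10 = 1 AND 1 = 1
So t11 = 1.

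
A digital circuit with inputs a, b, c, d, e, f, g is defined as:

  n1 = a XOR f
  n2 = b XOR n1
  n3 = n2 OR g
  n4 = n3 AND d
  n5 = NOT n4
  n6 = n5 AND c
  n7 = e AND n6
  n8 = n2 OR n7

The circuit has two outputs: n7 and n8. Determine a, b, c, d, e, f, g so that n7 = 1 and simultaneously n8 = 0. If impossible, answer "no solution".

no solution exists

Across all 128 input combinations, none give both n7 = 1 and n8 = 0.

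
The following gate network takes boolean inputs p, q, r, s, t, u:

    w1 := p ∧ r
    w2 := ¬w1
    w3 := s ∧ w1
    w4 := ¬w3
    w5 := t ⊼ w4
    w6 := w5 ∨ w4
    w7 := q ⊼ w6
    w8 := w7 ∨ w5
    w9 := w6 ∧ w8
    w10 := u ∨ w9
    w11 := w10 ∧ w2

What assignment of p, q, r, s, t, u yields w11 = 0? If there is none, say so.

w11 = w10 ∧ w2 must be 0, so at least one of w10, w2 is 0.
Check with p=1 q=0 r=1 s=0 t=1 u=0:
w1 = p ∧ r = 1 ∧ 1 = 1
w2 = ¬w1 = ¬1 = 0
w3 = s ∧ w1 = 0 ∧ 1 = 0
w4 = ¬w3 = ¬0 = 1
w5 = t ⊼ w4 = 1 ⊼ 1 = 0
w6 = w5 ∨ w4 = 0 ∨ 1 = 1
w7 = q ⊼ w6 = 0 ⊼ 1 = 1
w8 = w7 ∨ w5 = 1 ∨ 0 = 1
w9 = w6 ∧ w8 = 1 ∧ 1 = 1
w10 = u ∨ w9 = 0 ∨ 1 = 1
w11 = w10 ∧ w2 = 1 ∧ 0 = 0
So w11 = 0 as required.

p=1 q=0 r=1 s=0 t=1 u=0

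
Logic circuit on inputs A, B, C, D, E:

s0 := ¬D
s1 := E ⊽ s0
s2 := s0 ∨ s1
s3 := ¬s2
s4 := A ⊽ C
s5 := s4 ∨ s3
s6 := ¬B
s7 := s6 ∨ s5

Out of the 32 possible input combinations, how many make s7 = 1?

s7 = s6 ∨ s5 must be 1, so at least one of s6, s5 is 1.
Enumerating the 32 input combinations, 23 give s7 = 1 and 9 give s7 = 0.

23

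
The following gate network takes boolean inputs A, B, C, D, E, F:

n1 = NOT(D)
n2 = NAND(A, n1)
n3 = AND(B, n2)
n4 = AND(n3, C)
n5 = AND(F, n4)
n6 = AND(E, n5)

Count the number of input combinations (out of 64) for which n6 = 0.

61

n6 = AND(E, n5) must be 0, so at least one of E, n5 is 0.
Enumerating the 64 input combinations, 61 give n6 = 0 and 3 give n6 = 1.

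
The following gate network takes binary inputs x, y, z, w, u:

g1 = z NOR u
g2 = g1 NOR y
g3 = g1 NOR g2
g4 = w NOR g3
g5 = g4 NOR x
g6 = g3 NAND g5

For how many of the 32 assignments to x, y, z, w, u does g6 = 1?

26

g6 = g3 NAND g5 must be 1, so at least one of g3, g5 is 0.
Enumerating the 32 input combinations, 26 give g6 = 1 and 6 give g6 = 0.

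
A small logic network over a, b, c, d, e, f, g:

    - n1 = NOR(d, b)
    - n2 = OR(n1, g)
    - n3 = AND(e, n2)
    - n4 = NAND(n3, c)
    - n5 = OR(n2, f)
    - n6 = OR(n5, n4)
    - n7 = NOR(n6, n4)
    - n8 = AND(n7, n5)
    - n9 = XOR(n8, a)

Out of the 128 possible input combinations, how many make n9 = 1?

n9 = XOR(n8, a) must be 1, so n8 and a differ.
Enumerating the 128 input combinations, 64 give n9 = 1 and 64 give n9 = 0.

64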